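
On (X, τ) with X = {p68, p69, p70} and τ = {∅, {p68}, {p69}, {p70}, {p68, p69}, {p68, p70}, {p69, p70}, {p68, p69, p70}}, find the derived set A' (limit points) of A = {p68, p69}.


A' = ∅

For each x ∈ X, list the open sets U ∈ τ with x ∈ U, then check whether U ∩ (A ∖ {x}) ≠ ∅ for every such U.
  x = p68: open {p68} ∋ x has {p68} ∩ (A ∖ {p68}) = ∅, so x is NOT a limit point.
  x = p69: open {p69} ∋ x has {p69} ∩ (A ∖ {p69}) = ∅, so x is NOT a limit point.
  x = p70: open {p70} ∋ x has {p70} ∩ (A ∖ {p70}) = ∅, so x is NOT a limit point.
Collecting: A' = ∅.


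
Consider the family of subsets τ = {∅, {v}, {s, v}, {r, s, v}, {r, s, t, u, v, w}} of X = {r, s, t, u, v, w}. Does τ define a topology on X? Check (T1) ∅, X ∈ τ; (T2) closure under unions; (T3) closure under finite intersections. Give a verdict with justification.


τ IS a topology on X.

Axiom (T1): ∅ ∈ τ? Yes; X ∈ τ? Yes.
Axiom (T2/T3): check pairwise unions and intersections of members of τ.
All pairwise intersections and unions checked — each lies in τ. Therefore τ satisfies (T1), (T2), (T3): it IS a topology on X.


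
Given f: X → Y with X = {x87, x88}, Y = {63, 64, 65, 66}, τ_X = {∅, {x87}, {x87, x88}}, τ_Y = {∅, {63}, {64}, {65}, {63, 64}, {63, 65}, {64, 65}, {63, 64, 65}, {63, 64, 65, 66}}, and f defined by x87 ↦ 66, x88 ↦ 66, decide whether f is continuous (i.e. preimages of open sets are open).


f IS continuous.

Compute f^{-1}(U) for each U ∈ τ_Y:
  U = ∅: f^{-1}(U) = ∅ ∈ τ_X ✓.
  U = {63}: f^{-1}(U) = ∅ ∈ τ_X ✓.
  U = {64}: f^{-1}(U) = ∅ ∈ τ_X ✓.
  U = {65}: f^{-1}(U) = ∅ ∈ τ_X ✓.
  U = {63, 64}: f^{-1}(U) = ∅ ∈ τ_X ✓.
  U = {63, 65}: f^{-1}(U) = ∅ ∈ τ_X ✓.
  U = {64, 65}: f^{-1}(U) = ∅ ∈ τ_X ✓.
  U = {63, 64, 65}: f^{-1}(U) = ∅ ∈ τ_X ✓.
  U = {63, 64, 65, 66}: f^{-1}(U) = {x87, x88} ∈ τ_X ✓.
Every preimage lies in τ_X, so f IS continuous.


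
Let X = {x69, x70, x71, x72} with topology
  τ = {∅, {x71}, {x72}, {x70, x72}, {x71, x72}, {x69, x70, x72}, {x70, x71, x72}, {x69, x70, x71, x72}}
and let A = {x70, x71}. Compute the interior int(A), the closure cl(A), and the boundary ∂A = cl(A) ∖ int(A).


int(A) = {x71}, cl(A) = {x69, x70, x71}, ∂A = {x69, x70}.

Closed sets in (X, τ) are complements of opens:
  closed(X, τ) = {∅, {x69}, {x71}, {x69, x70}, {x69, x71}, {x69, x70, x71}, {x69, x70, x72}, {x69, x70, x71, x72}}.
int(A) = ⋃ {U ∈ τ : U ⊆ A}. Opens contained in A: ∅, {x71}.
Taking the union of these: int(A) = {x71}.
cl(A) = ⋂ {C closed : A ⊆ C}. Closed sets containing A: {x69, x70, x71}, {x69, x70, x71, x72}.
Intersecting these: cl(A) = {x69, x70, x71}.
∂A = cl(A) ∖ int(A) = {x69, x70, x71} ∖ {x71} = {x69, x70}.


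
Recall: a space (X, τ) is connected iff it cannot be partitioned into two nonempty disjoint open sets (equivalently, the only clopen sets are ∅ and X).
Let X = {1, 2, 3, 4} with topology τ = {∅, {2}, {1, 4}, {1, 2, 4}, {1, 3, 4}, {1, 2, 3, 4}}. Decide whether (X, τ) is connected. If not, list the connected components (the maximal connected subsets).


(X, τ) is disconnected; components = [{2}, {1, 3, 4}].

Find clopen sets (U ∈ τ with X ∖ U ∈ τ):
  U = ∅, X ∖ U = {1, 2, 3, 4} — both open, so U is clopen.
  U = {2}, X ∖ U = {1, 3, 4} — both open, so U is clopen.
  U = {1, 3, 4}, X ∖ U = {2} — both open, so U is clopen.
  U = {1, 2, 3, 4}, X ∖ U = ∅ — both open, so U is clopen.
Nontrivial clopen(s) exist: e.g. {2}. So (X, τ) is disconnected.
Compute connected components by grouping points that agree on all clopens:
  component: {2}
  component: {1, 3, 4}


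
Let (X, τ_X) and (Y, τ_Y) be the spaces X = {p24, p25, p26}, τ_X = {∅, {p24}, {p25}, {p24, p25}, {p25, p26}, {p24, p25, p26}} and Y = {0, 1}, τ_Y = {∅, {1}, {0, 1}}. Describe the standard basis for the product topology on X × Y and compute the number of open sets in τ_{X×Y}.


Basis B = {∅ × ∅, {p24} × {1}, {p25} × {1}, {p24} × {0, 1}, {p24, p25} × {1}, {p25} × {0, 1}, {p25, p26} × {1}, {p24, p25, p26} × {1}, {p24, p25} × {0, 1}, {p25, p26} × {0, 1}, {p24, p25, p26} × {0, 1}}; |τ_{X×Y}| = 18.

Enumerate products U × V with U ∈ τ_X, V ∈ τ_Y (deduplicated):
  ∅ × ∅ = {} (∅)
  {p24} × {1} = {(p24,1)}
  {p25} × {1} = {(p25,1)}
  {p24} × {0, 1} = {(p24,0), (p24,1)}
  {p24, p25} × {1} = {(p24,1), (p25,1)}
  {p25} × {0, 1} = {(p25,0), (p25,1)}
  {p25, p26} × {1} = {(p25,1), (p26,1)}
  {p24, p25, p26} × {1} = {(p24,1), (p25,1), (p26,1)}
  {p24, p25} × {0, 1} = {(p24,0), (p24,1), (p25,0), (p25,1)}
  {p25, p26} × {0, 1} = {(p25,0), (p25,1), (p26,0), (p26,1)}
  {p24, p25, p26} × {0, 1} = {(p24,0), (p24,1), (p25,0), (p25,1), (p26,0), (p26,1)}
These 11 distinct sets form the basis B.
Close under arbitrary unions to get τ_{X×Y}; counting gives |τ_{X×Y}| = 18.


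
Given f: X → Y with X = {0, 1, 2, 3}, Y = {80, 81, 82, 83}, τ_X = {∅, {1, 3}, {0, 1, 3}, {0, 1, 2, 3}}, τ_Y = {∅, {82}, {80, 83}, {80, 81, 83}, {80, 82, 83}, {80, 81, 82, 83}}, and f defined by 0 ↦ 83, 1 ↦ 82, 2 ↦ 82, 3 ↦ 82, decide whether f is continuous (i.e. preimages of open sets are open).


f is NOT continuous.

Compute f^{-1}(U) for each U ∈ τ_Y:
  U = ∅: f^{-1}(U) = ∅ ∈ τ_X ✓.
  U = {82}: f^{-1}(U) = {1, 2, 3} ∉ τ_X ✗.
  U = {80, 83}: f^{-1}(U) = {0} ∉ τ_X ✗.
  U = {80, 81, 83}: f^{-1}(U) = {0} ∉ τ_X ✗.
  U = {80, 82, 83}: f^{-1}(U) = {0, 1, 2, 3} ∈ τ_X ✓.
  U = {80, 81, 82, 83}: f^{-1}(U) = {0, 1, 2, 3} ∈ τ_X ✓.
Found U = {82} with f^{-1}(U) = {1, 2, 3} not in τ_X. Therefore f is NOT continuous.


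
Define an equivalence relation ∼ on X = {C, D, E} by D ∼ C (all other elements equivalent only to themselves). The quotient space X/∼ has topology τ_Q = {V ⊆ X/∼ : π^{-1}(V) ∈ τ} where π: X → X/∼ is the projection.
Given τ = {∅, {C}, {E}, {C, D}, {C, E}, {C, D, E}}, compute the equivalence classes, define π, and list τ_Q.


X/∼ = {[C=D], [E]}; |τ_Q| = 4.

Equivalence classes: [C=D], [E].
Quotient map π: X → X/∼ sends C ↦ [C=D], D ↦ [C=D], E ↦ [E].
For each subset V ⊆ X/∼, compute π^{-1}(V) ⊆ X and check whether π^{-1}(V) ∈ τ. V is open in τ_Q iff π^{-1}(V) ∈ τ.
  V = {}: π^{-1}(V) = ∅ ∈ τ ✓.
  V = {[C=D]}: π^{-1}(V) = {C, D} ∈ τ ✓.
  V = {[E]}: π^{-1}(V) = {E} ∈ τ ✓.
  V = {[C=D], [E]}: π^{-1}(V) = {C, D, E} ∈ τ ✓.
Open sets in the quotient: τ_Q = {{}, {[C=D]}, {[E]}, {[C=D], [E]}} (4 elements).


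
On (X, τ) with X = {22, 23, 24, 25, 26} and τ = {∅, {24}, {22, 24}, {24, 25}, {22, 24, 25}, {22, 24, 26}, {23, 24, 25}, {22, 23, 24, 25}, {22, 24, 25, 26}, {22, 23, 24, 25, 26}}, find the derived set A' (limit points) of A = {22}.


A' = {26}

For each x ∈ X, list the open sets U ∈ τ with x ∈ U, then check whether U ∩ (A ∖ {x}) ≠ ∅ for every such U.
  x = 22: open {22, 24} ∋ x has {22, 24} ∩ (A ∖ {22}) = ∅, so x is NOT a limit point.
  x = 23: open {23, 24, 25} ∋ x has {23, 24, 25} ∩ (A ∖ {23}) = ∅, so x is NOT a limit point.
  x = 24: open {24} ∋ x has {24} ∩ (A ∖ {24}) = ∅, so x is NOT a limit point.
  x = 25: open {24, 25} ∋ x has {24, 25} ∩ (A ∖ {25}) = ∅, so x is NOT a limit point.
  x = 26: opens ∋ x are {22, 24, 26}, {22, 24, 25, 26}, {22, 23, 24, 25, 26}; each meets A ∖ {26}, so x IS a limit point.
Collecting: A' = {26}.


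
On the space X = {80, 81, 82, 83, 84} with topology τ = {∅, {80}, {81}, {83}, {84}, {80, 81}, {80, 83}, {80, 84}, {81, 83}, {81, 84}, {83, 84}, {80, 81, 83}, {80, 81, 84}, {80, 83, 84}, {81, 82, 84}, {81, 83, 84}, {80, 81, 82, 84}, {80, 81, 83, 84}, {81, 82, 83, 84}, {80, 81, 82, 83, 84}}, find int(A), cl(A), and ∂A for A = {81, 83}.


int(A) = {81, 83}, cl(A) = {81, 82, 83}, ∂A = {82}.

Closed sets in (X, τ) are complements of opens:
  closed(X, τ) = {∅, {80}, {82}, {83}, {80, 82}, {80, 83}, {81, 82}, {82, 83}, {82, 84}, {80, 81, 82}, {80, 82, 83}, {80, 82, 84}, {81, 82, 83}, {81, 82, 84}, {82, 83, 84}, {80, 81, 82, 83}, {80, 81, 82, 84}, {80, 82, 83, 84}, {81, 82, 83, 84}, {80, 81, 82, 83, 84}}.
int(A) = ⋃ {U ∈ τ : U ⊆ A}. Opens contained in A: ∅, {81}, {83}, {81, 83}.
Taking the union of these: int(A) = {81, 83}.
cl(A) = ⋂ {C closed : A ⊆ C}. Closed sets containing A: {81, 82, 83}, {80, 81, 82, 83}, {81, 82, 83, 84}, {80, 81, 82, 83, 84}.
Intersecting these: cl(A) = {81, 82, 83}.
∂A = cl(A) ∖ int(A) = {81, 82, 83} ∖ {81, 83} = {82}.


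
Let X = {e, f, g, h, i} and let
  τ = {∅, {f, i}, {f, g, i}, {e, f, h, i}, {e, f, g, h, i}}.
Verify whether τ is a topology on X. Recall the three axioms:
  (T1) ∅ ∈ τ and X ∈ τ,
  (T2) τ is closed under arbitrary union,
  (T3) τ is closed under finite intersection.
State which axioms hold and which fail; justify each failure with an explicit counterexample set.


τ IS a topology on X.

Axiom (T1): ∅ ∈ τ? Yes; X ∈ τ? Yes.
Axiom (T2/T3): check pairwise unions and intersections of members of τ.
All pairwise intersections and unions checked — each lies in τ. Therefore τ satisfies (T1), (T2), (T3): it IS a topology on X.


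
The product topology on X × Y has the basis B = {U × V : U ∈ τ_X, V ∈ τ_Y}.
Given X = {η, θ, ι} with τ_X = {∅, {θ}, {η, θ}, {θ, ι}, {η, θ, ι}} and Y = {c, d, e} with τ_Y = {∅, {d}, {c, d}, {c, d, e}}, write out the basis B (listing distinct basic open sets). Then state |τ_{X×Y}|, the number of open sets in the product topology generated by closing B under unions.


Basis B = {∅ × ∅, {θ} × {d}, {η, θ} × {d}, {θ} × {c, d}, {θ, ι} × {d}, {η, θ, ι} × {d}, {θ} × {c, d, e}, {η, θ} × {c, d}, {θ, ι} × {c, d}, {η, θ} × {c, d, e}, {η, θ, ι} × {c, d}, {θ, ι} × {c, d, e}, {η, θ, ι} × {c, d, e}}; |τ_{X×Y}| = 30.

Enumerate products U × V with U ∈ τ_X, V ∈ τ_Y (deduplicated):
  ∅ × ∅ = {} (∅)
  {θ} × {d} = {(θ,d)}
  {η, θ} × {d} = {(η,d), (θ,d)}
  {θ} × {c, d} = {(θ,c), (θ,d)}
  {θ, ι} × {d} = {(θ,d), (ι,d)}
  {η, θ, ι} × {d} = {(η,d), (θ,d), (ι,d)}
  {θ} × {c, d, e} = {(θ,c), (θ,d), (θ,e)}
  {η, θ} × {c, d} = {(η,c), (η,d), (θ,c), (θ,d)}
  {θ, ι} × {c, d} = {(θ,c), (θ,d), (ι,c), (ι,d)}
  {η, θ} × {c, d, e} = {(η,c), (η,d), (η,e), (θ,c), (θ,d), (θ,e)}
  {η, θ, ι} × {c, d} = {(η,c), (η,d), (θ,c), (θ,d), (ι,c), (ι,d)}
  {θ, ι} × {c, d, e} = {(θ,c), (θ,d), (θ,e), (ι,c), (ι,d), (ι,e)}
  {η, θ, ι} × {c, d, e} = {(η,c), (η,d), (η,e), (θ,c), (θ,d), (θ,e), (ι,c), (ι,d), (ι,e)}
These 13 distinct sets form the basis B.
Close under arbitrary unions to get τ_{X×Y}; counting gives |τ_{X×Y}| = 30.


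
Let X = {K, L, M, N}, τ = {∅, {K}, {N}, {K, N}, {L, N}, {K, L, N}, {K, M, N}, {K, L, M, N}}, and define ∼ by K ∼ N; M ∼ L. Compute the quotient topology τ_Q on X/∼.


X/∼ = {[K=N], [L=M]}; |τ_Q| = 3.

Equivalence classes: [K=N], [L=M].
Quotient map π: X → X/∼ sends K ↦ [K=N], L ↦ [L=M], M ↦ [L=M], N ↦ [K=N].
For each subset V ⊆ X/∼, compute π^{-1}(V) ⊆ X and check whether π^{-1}(V) ∈ τ. V is open in τ_Q iff π^{-1}(V) ∈ τ.
  V = {}: π^{-1}(V) = ∅ ∈ τ ✓.
  V = {[K=N]}: π^{-1}(V) = {K, N} ∈ τ ✓.
  V = {[L=M]}: π^{-1}(V) = {L, M} ∉ τ ✗.
  V = {[K=N], [L=M]}: π^{-1}(V) = {K, L, M, N} ∈ τ ✓.
Open sets in the quotient: τ_Q = {{}, {[K=N]}, {[K=N], [L=M]}} (3 elements).


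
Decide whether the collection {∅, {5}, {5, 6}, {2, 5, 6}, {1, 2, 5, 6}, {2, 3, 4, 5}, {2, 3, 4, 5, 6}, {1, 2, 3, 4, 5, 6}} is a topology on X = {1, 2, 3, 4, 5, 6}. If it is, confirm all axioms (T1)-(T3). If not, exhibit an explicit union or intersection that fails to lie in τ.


τ is NOT a topology on X.

Axiom (T1): ∅ ∈ τ? Yes; X ∈ τ? Yes.
Axiom (T2/T3): check pairwise unions and intersections of members of τ.
Counterexample for (T3): {2, 5, 6} ∩ {2, 3, 4, 5} = {2, 5} ∉ τ. Therefore τ is NOT a topology.


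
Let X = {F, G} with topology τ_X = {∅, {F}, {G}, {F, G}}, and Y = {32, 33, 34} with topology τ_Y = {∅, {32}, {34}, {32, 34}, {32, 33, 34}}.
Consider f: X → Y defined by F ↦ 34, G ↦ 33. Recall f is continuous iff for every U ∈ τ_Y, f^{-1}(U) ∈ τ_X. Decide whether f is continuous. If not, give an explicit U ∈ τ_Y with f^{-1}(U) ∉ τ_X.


f IS continuous.

Compute f^{-1}(U) for each U ∈ τ_Y:
  U = ∅: f^{-1}(U) = ∅ ∈ τ_X ✓.
  U = {32}: f^{-1}(U) = ∅ ∈ τ_X ✓.
  U = {34}: f^{-1}(U) = {F} ∈ τ_X ✓.
  U = {32, 34}: f^{-1}(U) = {F} ∈ τ_X ✓.
  U = {32, 33, 34}: f^{-1}(U) = {F, G} ∈ τ_X ✓.
Every preimage lies in τ_X, so f IS continuous.


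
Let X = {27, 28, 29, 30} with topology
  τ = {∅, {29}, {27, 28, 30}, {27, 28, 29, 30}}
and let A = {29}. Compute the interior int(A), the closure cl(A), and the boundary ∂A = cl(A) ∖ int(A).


int(A) = {29}, cl(A) = {29}, ∂A = ∅.

Closed sets in (X, τ) are complements of opens:
  closed(X, τ) = {∅, {29}, {27, 28, 30}, {27, 28, 29, 30}}.
int(A) = ⋃ {U ∈ τ : U ⊆ A}. Opens contained in A: ∅, {29}.
Taking the union of these: int(A) = {29}.
cl(A) = ⋂ {C closed : A ⊆ C}. Closed sets containing A: {29}, {27, 28, 29, 30}.
Intersecting these: cl(A) = {29}.
∂A = cl(A) ∖ int(A) = {29} ∖ {29} = ∅.


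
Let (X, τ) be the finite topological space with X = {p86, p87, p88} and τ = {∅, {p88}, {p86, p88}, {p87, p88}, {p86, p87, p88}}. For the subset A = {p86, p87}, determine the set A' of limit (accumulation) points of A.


A' = ∅

For each x ∈ X, list the open sets U ∈ τ with x ∈ U, then check whether U ∩ (A ∖ {x}) ≠ ∅ for every such U.
  x = p86: open {p86, p88} ∋ x has {p86, p88} ∩ (A ∖ {p86}) = ∅, so x is NOT a limit point.
  x = p87: open {p87, p88} ∋ x has {p87, p88} ∩ (A ∖ {p87}) = ∅, so x is NOT a limit point.
  x = p88: open {p88} ∋ x has {p88} ∩ (A ∖ {p88}) = ∅, so x is NOT a limit point.
Collecting: A' = ∅.


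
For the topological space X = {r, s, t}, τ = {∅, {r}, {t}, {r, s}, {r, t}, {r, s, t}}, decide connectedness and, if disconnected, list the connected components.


(X, τ) is disconnected; components = [{t}, {r, s}].

Find clopen sets (U ∈ τ with X ∖ U ∈ τ):
  U = ∅, X ∖ U = {r, s, t} — both open, so U is clopen.
  U = {t}, X ∖ U = {r, s} — both open, so U is clopen.
  U = {r, s}, X ∖ U = {t} — both open, so U is clopen.
  U = {r, s, t}, X ∖ U = ∅ — both open, so U is clopen.
Nontrivial clopen(s) exist: e.g. {t}. So (X, τ) is disconnected.
Compute connected components by grouping points that agree on all clopens:
  component: {t}
  component: {r, s}


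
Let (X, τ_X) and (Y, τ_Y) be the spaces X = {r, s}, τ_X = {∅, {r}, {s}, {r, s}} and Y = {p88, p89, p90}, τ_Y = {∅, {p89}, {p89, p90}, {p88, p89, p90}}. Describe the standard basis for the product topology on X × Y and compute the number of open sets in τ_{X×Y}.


Basis B = {∅ × ∅, {r} × {p89}, {s} × {p89}, {r} × {p89, p90}, {r, s} × {p89}, {s} × {p89, p90}, {r} × {p88, p89, p90}, {s} × {p88, p89, p90}, {r, s} × {p89, p90}, {r, s} × {p88, p89, p90}}; |τ_{X×Y}| = 16.

Enumerate products U × V with U ∈ τ_X, V ∈ τ_Y (deduplicated):
  ∅ × ∅ = {} (∅)
  {r} × {p89} = {(r,p89)}
  {s} × {p89} = {(s,p89)}
  {r} × {p89, p90} = {(r,p89), (r,p90)}
  {r, s} × {p89} = {(r,p89), (s,p89)}
  {s} × {p89, p90} = {(s,p89), (s,p90)}
  {r} × {p88, p89, p90} = {(r,p88), (r,p89), (r,p90)}
  {s} × {p88, p89, p90} = {(s,p88), (s,p89), (s,p90)}
  {r, s} × {p89, p90} = {(r,p89), (r,p90), (s,p89), (s,p90)}
  {r, s} × {p88, p89, p90} = {(r,p88), (r,p89), (r,p90), (s,p88), (s,p89), (s,p90)}
These 10 distinct sets form the basis B.
Close under arbitrary unions to get τ_{X×Y}; counting gives |τ_{X×Y}| = 16.


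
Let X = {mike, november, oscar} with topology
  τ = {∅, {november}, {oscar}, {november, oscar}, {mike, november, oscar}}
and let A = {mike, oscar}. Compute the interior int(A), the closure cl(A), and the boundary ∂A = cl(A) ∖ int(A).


int(A) = {oscar}, cl(A) = {mike, oscar}, ∂A = {mike}.

Closed sets in (X, τ) are complements of opens:
  closed(X, τ) = {∅, {mike}, {mike, november}, {mike, oscar}, {mike, november, oscar}}.
int(A) = ⋃ {U ∈ τ : U ⊆ A}. Opens contained in A: ∅, {oscar}.
Taking the union of these: int(A) = {oscar}.
cl(A) = ⋂ {C closed : A ⊆ C}. Closed sets containing A: {mike, oscar}, {mike, november, oscar}.
Intersecting these: cl(A) = {mike, oscar}.
∂A = cl(A) ∖ int(A) = {mike, oscar} ∖ {oscar} = {mike}.


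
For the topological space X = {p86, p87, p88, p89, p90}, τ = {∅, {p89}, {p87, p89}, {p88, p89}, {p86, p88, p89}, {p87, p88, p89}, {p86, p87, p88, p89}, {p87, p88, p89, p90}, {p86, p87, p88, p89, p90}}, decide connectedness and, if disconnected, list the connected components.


(X, τ) is connected.

Find clopen sets (U ∈ τ with X ∖ U ∈ τ):
  U = ∅, X ∖ U = {p86, p87, p88, p89, p90} — both open, so U is clopen.
  U = {p86, p87, p88, p89, p90}, X ∖ U = ∅ — both open, so U is clopen.
Only trivial clopens (∅ and X) exist, so (X, τ) is connected.
Compute connected components by grouping points that agree on all clopens:
  component: {p86, p87, p88, p89, p90}


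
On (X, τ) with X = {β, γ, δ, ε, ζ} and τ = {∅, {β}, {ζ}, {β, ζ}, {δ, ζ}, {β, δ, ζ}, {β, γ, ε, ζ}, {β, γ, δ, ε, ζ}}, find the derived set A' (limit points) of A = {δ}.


A' = ∅

For each x ∈ X, list the open sets U ∈ τ with x ∈ U, then check whether U ∩ (A ∖ {x}) ≠ ∅ for every such U.
  x = β: open {β} ∋ x has {β} ∩ (A ∖ {β}) = ∅, so x is NOT a limit point.
  x = γ: open {β, γ, ε, ζ} ∋ x has {β, γ, ε, ζ} ∩ (A ∖ {γ}) = ∅, so x is NOT a limit point.
  x = δ: open {δ, ζ} ∋ x has {δ, ζ} ∩ (A ∖ {δ}) = ∅, so x is NOT a limit point.
  x = ε: open {β, γ, ε, ζ} ∋ x has {β, γ, ε, ζ} ∩ (A ∖ {ε}) = ∅, so x is NOT a limit point.
  x = ζ: open {ζ} ∋ x has {ζ} ∩ (A ∖ {ζ}) = ∅, so x is NOT a limit point.
Collecting: A' = ∅.


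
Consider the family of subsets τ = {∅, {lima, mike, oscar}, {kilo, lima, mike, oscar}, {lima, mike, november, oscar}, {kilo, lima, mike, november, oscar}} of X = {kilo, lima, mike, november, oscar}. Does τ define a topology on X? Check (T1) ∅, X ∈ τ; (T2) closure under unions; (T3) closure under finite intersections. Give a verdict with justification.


τ IS a topology on X.

Axiom (T1): ∅ ∈ τ? Yes; X ∈ τ? Yes.
Axiom (T2/T3): check pairwise unions and intersections of members of τ.
All pairwise intersections and unions checked — each lies in τ. Therefore τ satisfies (T1), (T2), (T3): it IS a topology on X.


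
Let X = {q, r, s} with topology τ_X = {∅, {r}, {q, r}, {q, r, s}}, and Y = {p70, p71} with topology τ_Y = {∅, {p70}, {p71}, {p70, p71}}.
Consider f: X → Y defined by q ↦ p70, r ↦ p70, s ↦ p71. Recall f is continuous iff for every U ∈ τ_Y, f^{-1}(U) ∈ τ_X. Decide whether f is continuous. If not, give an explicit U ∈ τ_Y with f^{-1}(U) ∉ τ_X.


f is NOT continuous.

Compute f^{-1}(U) for each U ∈ τ_Y:
  U = ∅: f^{-1}(U) = ∅ ∈ τ_X ✓.
  U = {p70}: f^{-1}(U) = {q, r} ∈ τ_X ✓.
  U = {p71}: f^{-1}(U) = {s} ∉ τ_X ✗.
  U = {p70, p71}: f^{-1}(U) = {q, r, s} ∈ τ_X ✓.
Found U = {p71} with f^{-1}(U) = {s} not in τ_X. Therefore f is NOT continuous.


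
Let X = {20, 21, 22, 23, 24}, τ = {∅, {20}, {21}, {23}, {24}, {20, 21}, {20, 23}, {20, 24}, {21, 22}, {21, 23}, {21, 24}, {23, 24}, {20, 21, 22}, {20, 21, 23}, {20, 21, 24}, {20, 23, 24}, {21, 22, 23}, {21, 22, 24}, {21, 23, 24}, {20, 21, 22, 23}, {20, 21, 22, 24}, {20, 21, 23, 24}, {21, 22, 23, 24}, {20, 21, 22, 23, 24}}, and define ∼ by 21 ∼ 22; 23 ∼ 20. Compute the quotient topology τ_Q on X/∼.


X/∼ = {[20=23], [21=22], [24]}; |τ_Q| = 8.

Equivalence classes: [20=23], [21=22], [24].
Quotient map π: X → X/∼ sends 20 ↦ [20=23], 21 ↦ [21=22], 22 ↦ [21=22], 23 ↦ [20=23], 24 ↦ [24].
For each subset V ⊆ X/∼, compute π^{-1}(V) ⊆ X and check whether π^{-1}(V) ∈ τ. V is open in τ_Q iff π^{-1}(V) ∈ τ.
  V = {}: π^{-1}(V) = ∅ ∈ τ ✓.
  V = {[20=23]}: π^{-1}(V) = {20, 23} ∈ τ ✓.
  V = {[21=22]}: π^{-1}(V) = {21, 22} ∈ τ ✓.
  V = {[20=23], [21=22]}: π^{-1}(V) = {20, 21, 22, 23} ∈ τ ✓.
  V = {[24]}: π^{-1}(V) = {24} ∈ τ ✓.
  V = {[20=23], [24]}: π^{-1}(V) = {20, 23, 24} ∈ τ ✓.
  V = {[21=22], [24]}: π^{-1}(V) = {21, 22, 24} ∈ τ ✓.
  V = {[20=23], [21=22], [24]}: π^{-1}(V) = {20, 21, 22, 23, 24} ∈ τ ✓.
Open sets in the quotient: τ_Q = {{}, {[20=23]}, {[21=22]}, {[20=23], [21=22]}, {[24]}, {[20=23], [24]}, {[21=22], [24]}, {[20=23], [21=22], [24]}} (8 elements).


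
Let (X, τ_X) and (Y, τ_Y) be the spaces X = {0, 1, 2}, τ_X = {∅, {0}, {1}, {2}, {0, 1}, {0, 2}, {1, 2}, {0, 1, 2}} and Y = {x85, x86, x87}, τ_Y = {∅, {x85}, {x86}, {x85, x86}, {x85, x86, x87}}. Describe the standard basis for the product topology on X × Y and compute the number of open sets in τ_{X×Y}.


Basis B = {∅ × ∅, {0} × {x85}, {0} × {x86}, {1} × {x85}, {1} × {x86}, {2} × {x85}, {2} × {x86}, {0} × {x85, x86}, {0, 1} × {x85}, {0, 2} × {x85}, {0, 1} × {x86}, {0, 2} × {x86}, {1} × {x85, x86}, {1, 2} × {x85}, {1, 2} × {x86}, {2} × {x85, x86}, {0} × {x85, x86, x87}, {0, 1, 2} × {x85}, {0, 1, 2} × {x86}, {1} × {x85, x86, x87}, {2} × {x85, x86, x87}, {0, 1} × {x85, x86}, {0, 2} × {x85, x86}, {1, 2} × {x85, x86}, {0, 1} × {x85, x86, x87}, {0, 2} × {x85, x86, x87}, {0, 1, 2} × {x85, x86}, {1, 2} × {x85, x86, x87}, {0, 1, 2} × {x85, x86, x87}}; |τ_{X×Y}| = 125.

Enumerate products U × V with U ∈ τ_X, V ∈ τ_Y (deduplicated):
  ∅ × ∅ = {} (∅)
  {0} × {x85} = {(0,x85)}
  {0} × {x86} = {(0,x86)}
  {1} × {x85} = {(1,x85)}
  {1} × {x86} = {(1,x86)}
  {2} × {x85} = {(2,x85)}
  {2} × {x86} = {(2,x86)}
  {0} × {x85, x86} = {(0,x85), (0,x86)}
  {0, 1} × {x85} = {(0,x85), (1,x85)}
  {0, 2} × {x85} = {(0,x85), (2,x85)}
  {0, 1} × {x86} = {(0,x86), (1,x86)}
  {0, 2} × {x86} = {(0,x86), (2,x86)}
  {1} × {x85, x86} = {(1,x85), (1,x86)}
  {1, 2} × {x85} = {(1,x85), (2,x85)}
  {1, 2} × {x86} = {(1,x86), (2,x86)}
  {2} × {x85, x86} = {(2,x85), (2,x86)}
  {0} × {x85, x86, x87} = {(0,x85), (0,x86), (0,x87)}
  {0, 1, 2} × {x85} = {(0,x85), (1,x85), (2,x85)}
  {0, 1, 2} × {x86} = {(0,x86), (1,x86), (2,x86)}
  {1} × {x85, x86, x87} = {(1,x85), (1,x86), (1,x87)}
  {2} × {x85, x86, x87} = {(2,x85), (2,x86), (2,x87)}
  {0, 1} × {x85, x86} = {(0,x85), (0,x86), (1,x85), (1,x86)}
  {0, 2} × {x85, x86} = {(0,x85), (0,x86), (2,x85), (2,x86)}
  {1, 2} × {x85, x86} = {(1,x85), (1,x86), (2,x85), (2,x86)}
  {0, 1} × {x85, x86, x87} = {(0,x85), (0,x86), (0,x87), (1,x85), (1,x86), (1,x87)}
  {0, 2} × {x85, x86, x87} = {(0,x85), (0,x86), (0,x87), (2,x85), (2,x86), (2,x87)}
  {0, 1, 2} × {x85, x86} = {(0,x85), (0,x86), (1,x85), (1,x86), (2,x85), (2,x86)}
  {1, 2} × {x85, x86, x87} = {(1,x85), (1,x86), (1,x87), (2,x85), (2,x86), (2,x87)}
  {0, 1, 2} × {x85, x86, x87} = {(0,x85), (0,x86), (0,x87), (1,x85), (1,x86), (1,x87), (2,x85), (2,x86), (2,x87)}
These 29 distinct sets form the basis B.
Close under arbitrary unions to get τ_{X×Y}; counting gives |τ_{X×Y}| = 125.


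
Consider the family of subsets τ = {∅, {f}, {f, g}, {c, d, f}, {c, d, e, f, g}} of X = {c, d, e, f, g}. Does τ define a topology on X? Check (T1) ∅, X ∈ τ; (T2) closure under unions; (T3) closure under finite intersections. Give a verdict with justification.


τ is NOT a topology on X.

Axiom (T1): ∅ ∈ τ? Yes; X ∈ τ? Yes.
Axiom (T2/T3): check pairwise unions and intersections of members of τ.
Counterexample for (T2): {f, g} ∪ {c, d, f} = {c, d, f, g} ∉ τ. Therefore τ is NOT a topology.


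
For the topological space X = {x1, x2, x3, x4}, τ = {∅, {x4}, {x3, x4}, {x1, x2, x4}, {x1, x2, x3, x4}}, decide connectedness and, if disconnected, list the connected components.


(X, τ) is connected.

Find clopen sets (U ∈ τ with X ∖ U ∈ τ):
  U = ∅, X ∖ U = {x1, x2, x3, x4} — both open, so U is clopen.
  U = {x1, x2, x3, x4}, X ∖ U = ∅ — both open, so U is clopen.
Only trivial clopens (∅ and X) exist, so (X, τ) is connected.
Compute connected components by grouping points that agree on all clopens:
  component: {x1, x2, x3, x4}


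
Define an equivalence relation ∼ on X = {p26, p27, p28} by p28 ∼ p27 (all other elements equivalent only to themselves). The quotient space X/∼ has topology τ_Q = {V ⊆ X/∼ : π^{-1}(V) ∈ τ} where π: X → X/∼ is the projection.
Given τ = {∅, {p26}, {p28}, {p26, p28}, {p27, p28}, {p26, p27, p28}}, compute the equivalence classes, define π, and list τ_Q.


X/∼ = {[p26], [p27=p28]}; |τ_Q| = 4.

Equivalence classes: [p26], [p27=p28].
Quotient map π: X → X/∼ sends p26 ↦ [p26], p27 ↦ [p27=p28], p28 ↦ [p27=p28].
For each subset V ⊆ X/∼, compute π^{-1}(V) ⊆ X and check whether π^{-1}(V) ∈ τ. V is open in τ_Q iff π^{-1}(V) ∈ τ.
  V = {}: π^{-1}(V) = ∅ ∈ τ ✓.
  V = {[p26]}: π^{-1}(V) = {p26} ∈ τ ✓.
  V = {[p27=p28]}: π^{-1}(V) = {p27, p28} ∈ τ ✓.
  V = {[p26], [p27=p28]}: π^{-1}(V) = {p26, p27, p28} ∈ τ ✓.
Open sets in the quotient: τ_Q = {{}, {[p26]}, {[p27=p28]}, {[p26], [p27=p28]}} (4 elements).


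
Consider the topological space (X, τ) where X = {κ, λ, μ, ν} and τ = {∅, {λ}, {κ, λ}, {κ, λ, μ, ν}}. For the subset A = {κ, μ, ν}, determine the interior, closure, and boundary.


int(A) = ∅, cl(A) = {κ, μ, ν}, ∂A = {κ, μ, ν}.

Closed sets in (X, τ) are complements of opens:
  closed(X, τ) = {∅, {μ, ν}, {κ, μ, ν}, {κ, λ, μ, ν}}.
int(A) = ⋃ {U ∈ τ : U ⊆ A}. Opens contained in A: ∅.
Taking the union of these: int(A) = ∅.
cl(A) = ⋂ {C closed : A ⊆ C}. Closed sets containing A: {κ, μ, ν}, {κ, λ, μ, ν}.
Intersecting these: cl(A) = {κ, μ, ν}.
∂A = cl(A) ∖ int(A) = {κ, μ, ν} ∖ ∅ = {κ, μ, ν}.


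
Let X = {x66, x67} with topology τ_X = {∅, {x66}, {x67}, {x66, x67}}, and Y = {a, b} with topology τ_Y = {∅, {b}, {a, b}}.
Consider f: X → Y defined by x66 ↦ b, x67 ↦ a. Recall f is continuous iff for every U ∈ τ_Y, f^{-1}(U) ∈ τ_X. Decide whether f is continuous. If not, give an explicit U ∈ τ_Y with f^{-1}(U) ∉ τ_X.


f IS continuous.

Compute f^{-1}(U) for each U ∈ τ_Y:
  U = ∅: f^{-1}(U) = ∅ ∈ τ_X ✓.
  U = {b}: f^{-1}(U) = {x66} ∈ τ_X ✓.
  U = {a, b}: f^{-1}(U) = {x66, x67} ∈ τ_X ✓.
Every preimage lies in τ_X, so f IS continuous.


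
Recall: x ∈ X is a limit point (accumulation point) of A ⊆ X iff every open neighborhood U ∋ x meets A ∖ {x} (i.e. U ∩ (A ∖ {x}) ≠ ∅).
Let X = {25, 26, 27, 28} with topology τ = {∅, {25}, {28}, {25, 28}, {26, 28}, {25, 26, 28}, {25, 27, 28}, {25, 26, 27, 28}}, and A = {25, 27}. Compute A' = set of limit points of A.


A' = {27}

For each x ∈ X, list the open sets U ∈ τ with x ∈ U, then check whether U ∩ (A ∖ {x}) ≠ ∅ for every such U.
  x = 25: open {25} ∋ x has {25} ∩ (A ∖ {25}) = ∅, so x is NOT a limit point.
  x = 26: open {26, 28} ∋ x has {26, 28} ∩ (A ∖ {26}) = ∅, so x is NOT a limit point.
  x = 27: opens ∋ x are {25, 27, 28}, {25, 26, 27, 28}; each meets A ∖ {27}, so x IS a limit point.
  x = 28: open {28} ∋ x has {28} ∩ (A ∖ {28}) = ∅, so x is NOT a limit point.
Collecting: A' = {27}.


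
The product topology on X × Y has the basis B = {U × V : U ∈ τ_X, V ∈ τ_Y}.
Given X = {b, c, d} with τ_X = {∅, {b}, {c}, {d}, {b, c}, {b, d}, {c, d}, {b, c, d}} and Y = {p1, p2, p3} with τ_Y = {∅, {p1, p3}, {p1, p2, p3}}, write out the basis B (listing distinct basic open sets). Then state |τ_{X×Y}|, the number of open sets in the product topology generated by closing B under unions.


Basis B = {∅ × ∅, {b} × {p1, p3}, {c} × {p1, p3}, {d} × {p1, p3}, {b} × {p1, p2, p3}, {c} × {p1, p2, p3}, {d} × {p1, p2, p3}, {b, c} × {p1, p3}, {b, d} × {p1, p3}, {c, d} × {p1, p3}, {b, c} × {p1, p2, p3}, {b, d} × {p1, p2, p3}, {b, c, d} × {p1, p3}, {c, d} × {p1, p2, p3}, {b, c, d} × {p1, p2, p3}}; |τ_{X×Y}| = 27.

Enumerate products U × V with U ∈ τ_X, V ∈ τ_Y (deduplicated):
  ∅ × ∅ = {} (∅)
  {b} × {p1, p3} = {(b,p1), (b,p3)}
  {c} × {p1, p3} = {(c,p1), (c,p3)}
  {d} × {p1, p3} = {(d,p1), (d,p3)}
  {b} × {p1, p2, p3} = {(b,p1), (b,p2), (b,p3)}
  {c} × {p1, p2, p3} = {(c,p1), (c,p2), (c,p3)}
  {d} × {p1, p2, p3} = {(d,p1), (d,p2), (d,p3)}
  {b, c} × {p1, p3} = {(b,p1), (b,p3), (c,p1), (c,p3)}
  {b, d} × {p1, p3} = {(b,p1), (b,p3), (d,p1), (d,p3)}
  {c, d} × {p1, p3} = {(c,p1), (c,p3), (d,p1), (d,p3)}
  {b, c} × {p1, p2, p3} = {(b,p1), (b,p2), (b,p3), (c,p1), (c,p2), (c,p3)}
  {b, d} × {p1, p2, p3} = {(b,p1), (b,p2), (b,p3), (d,p1), (d,p2), (d,p3)}
  {b, c, d} × {p1, p3} = {(b,p1), (b,p3), (c,p1), (c,p3), (d,p1), (d,p3)}
  {c, d} × {p1, p2, p3} = {(c,p1), (c,p2), (c,p3), (d,p1), (d,p2), (d,p3)}
  {b, c, d} × {p1, p2, p3} = {(b,p1), (b,p2), (b,p3), (c,p1), (c,p2), (c,p3), (d,p1), (d,p2), (d,p3)}
These 15 distinct sets form the basis B.
Close under arbitrary unions to get τ_{X×Y}; counting gives |τ_{X×Y}| = 27.


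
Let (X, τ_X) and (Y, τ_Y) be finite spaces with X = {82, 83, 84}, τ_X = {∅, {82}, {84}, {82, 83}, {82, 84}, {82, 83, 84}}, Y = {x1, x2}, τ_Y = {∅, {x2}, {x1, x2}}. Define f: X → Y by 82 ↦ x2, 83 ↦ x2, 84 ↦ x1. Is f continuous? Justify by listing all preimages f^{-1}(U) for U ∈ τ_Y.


f IS continuous.

Compute f^{-1}(U) for each U ∈ τ_Y:
  U = ∅: f^{-1}(U) = ∅ ∈ τ_X ✓.
  U = {x2}: f^{-1}(U) = {82, 83} ∈ τ_X ✓.
  U = {x1, x2}: f^{-1}(U) = {82, 83, 84} ∈ τ_X ✓.
Every preimage lies in τ_X, so f IS continuous.


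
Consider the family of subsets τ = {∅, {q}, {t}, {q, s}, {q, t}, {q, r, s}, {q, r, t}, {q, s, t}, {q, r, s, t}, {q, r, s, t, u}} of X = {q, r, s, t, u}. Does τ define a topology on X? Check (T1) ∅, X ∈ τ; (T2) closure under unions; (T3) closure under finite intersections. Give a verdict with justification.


τ is NOT a topology on X.

Axiom (T1): ∅ ∈ τ? Yes; X ∈ τ? Yes.
Axiom (T2/T3): check pairwise unions and intersections of members of τ.
Counterexample for (T3): {q, r, s} ∩ {q, r, t} = {q, r} ∉ τ. Therefore τ is NOT a topology.


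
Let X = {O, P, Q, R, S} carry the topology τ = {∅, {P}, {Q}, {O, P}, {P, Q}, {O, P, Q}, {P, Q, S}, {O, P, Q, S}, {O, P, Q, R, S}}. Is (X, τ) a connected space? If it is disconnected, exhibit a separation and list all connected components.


(X, τ) is connected.

Find clopen sets (U ∈ τ with X ∖ U ∈ τ):
  U = ∅, X ∖ U = {O, P, Q, R, S} — both open, so U is clopen.
  U = {O, P, Q, R, S}, X ∖ U = ∅ — both open, so U is clopen.
Only trivial clopens (∅ and X) exist, so (X, τ) is connected.
Compute connected components by grouping points that agree on all clopens:
  component: {O, P, Q, R, S}


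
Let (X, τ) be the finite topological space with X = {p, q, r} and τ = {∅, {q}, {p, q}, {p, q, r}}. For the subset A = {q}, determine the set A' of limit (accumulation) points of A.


A' = {p, r}

For each x ∈ X, list the open sets U ∈ τ with x ∈ U, then check whether U ∩ (A ∖ {x}) ≠ ∅ for every such U.
  x = p: opens ∋ x are {p, q}, {p, q, r}; each meets A ∖ {p}, so x IS a limit point.
  x = q: open {q} ∋ x has {q} ∩ (A ∖ {q}) = ∅, so x is NOT a limit point.
  x = r: opens ∋ x are {p, q, r}; each meets A ∖ {r}, so x IS a limit point.
Collecting: A' = {p, r}.


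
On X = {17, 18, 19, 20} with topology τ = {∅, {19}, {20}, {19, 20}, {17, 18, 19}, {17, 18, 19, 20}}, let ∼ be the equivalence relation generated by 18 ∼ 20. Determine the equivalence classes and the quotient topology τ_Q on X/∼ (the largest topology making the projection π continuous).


X/∼ = {[17], [18=20], [19]}; |τ_Q| = 3.

Equivalence classes: [17], [18=20], [19].
Quotient map π: X → X/∼ sends 17 ↦ [17], 18 ↦ [18=20], 19 ↦ [19], 20 ↦ [18=20].
For each subset V ⊆ X/∼, compute π^{-1}(V) ⊆ X and check whether π^{-1}(V) ∈ τ. V is open in τ_Q iff π^{-1}(V) ∈ τ.
  V = {}: π^{-1}(V) = ∅ ∈ τ ✓.
  V = {[17]}: π^{-1}(V) = {17} ∉ τ ✗.
  V = {[18=20]}: π^{-1}(V) = {18, 20} ∉ τ ✗.
  V = {[17], [18=20]}: π^{-1}(V) = {17, 18, 20} ∉ τ ✗.
  V = {[19]}: π^{-1}(V) = {19} ∈ τ ✓.
  V = {[17], [19]}: π^{-1}(V) = {17, 19} ∉ τ ✗.
  V = {[18=20], [19]}: π^{-1}(V) = {18, 19, 20} ∉ τ ✗.
  V = {[17], [18=20], [19]}: π^{-1}(V) = {17, 18, 19, 20} ∈ τ ✓.
Open sets in the quotient: τ_Q = {{}, {[19]}, {[17], [18=20], [19]}} (3 elements).


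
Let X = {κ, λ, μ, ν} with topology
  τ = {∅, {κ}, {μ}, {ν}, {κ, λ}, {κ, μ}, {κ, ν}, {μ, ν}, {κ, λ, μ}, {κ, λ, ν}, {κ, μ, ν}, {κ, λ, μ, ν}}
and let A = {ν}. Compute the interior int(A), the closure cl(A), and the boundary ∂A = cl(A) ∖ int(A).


int(A) = {ν}, cl(A) = {ν}, ∂A = ∅.

Closed sets in (X, τ) are complements of opens:
  closed(X, τ) = {∅, {λ}, {μ}, {ν}, {κ, λ}, {λ, μ}, {λ, ν}, {μ, ν}, {κ, λ, μ}, {κ, λ, ν}, {λ, μ, ν}, {κ, λ, μ, ν}}.
int(A) = ⋃ {U ∈ τ : U ⊆ A}. Opens contained in A: ∅, {ν}.
Taking the union of these: int(A) = {ν}.
cl(A) = ⋂ {C closed : A ⊆ C}. Closed sets containing A: {ν}, {λ, ν}, {μ, ν}, {κ, λ, ν}, {λ, μ, ν}, {κ, λ, μ, ν}.
Intersecting these: cl(A) = {ν}.
∂A = cl(A) ∖ int(A) = {ν} ∖ {ν} = ∅.


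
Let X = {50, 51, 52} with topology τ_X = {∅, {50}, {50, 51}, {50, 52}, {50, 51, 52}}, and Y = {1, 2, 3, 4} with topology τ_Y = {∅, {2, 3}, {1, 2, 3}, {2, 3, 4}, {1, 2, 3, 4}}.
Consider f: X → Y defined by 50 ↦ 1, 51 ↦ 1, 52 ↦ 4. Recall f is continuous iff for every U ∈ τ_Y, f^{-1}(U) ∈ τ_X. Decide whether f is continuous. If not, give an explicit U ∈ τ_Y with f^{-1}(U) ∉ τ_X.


f is NOT continuous.

Compute f^{-1}(U) for each U ∈ τ_Y:
  U = ∅: f^{-1}(U) = ∅ ∈ τ_X ✓.
  U = {2, 3}: f^{-1}(U) = ∅ ∈ τ_X ✓.
  U = {1, 2, 3}: f^{-1}(U) = {50, 51} ∈ τ_X ✓.
  U = {2, 3, 4}: f^{-1}(U) = {52} ∉ τ_X ✗.
  U = {1, 2, 3, 4}: f^{-1}(U) = {50, 51, 52} ∈ τ_X ✓.
Found U = {2, 3, 4} with f^{-1}(U) = {52} not in τ_X. Therefore f is NOT continuous.


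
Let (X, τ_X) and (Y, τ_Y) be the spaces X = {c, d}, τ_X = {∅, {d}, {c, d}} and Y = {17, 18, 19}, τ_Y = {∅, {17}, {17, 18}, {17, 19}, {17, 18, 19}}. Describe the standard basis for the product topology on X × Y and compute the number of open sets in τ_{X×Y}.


Basis B = {∅ × ∅, {d} × {17}, {c, d} × {17}, {d} × {17, 18}, {d} × {17, 19}, {d} × {17, 18, 19}, {c, d} × {17, 18}, {c, d} × {17, 19}, {c, d} × {17, 18, 19}}; |τ_{X×Y}| = 14.

Enumerate products U × V with U ∈ τ_X, V ∈ τ_Y (deduplicated):
  ∅ × ∅ = {} (∅)
  {d} × {17} = {(d,17)}
  {c, d} × {17} = {(c,17), (d,17)}
  {d} × {17, 18} = {(d,17), (d,18)}
  {d} × {17, 19} = {(d,17), (d,19)}
  {d} × {17, 18, 19} = {(d,17), (d,18), (d,19)}
  {c, d} × {17, 18} = {(c,17), (c,18), (d,17), (d,18)}
  {c, d} × {17, 19} = {(c,17), (c,19), (d,17), (d,19)}
  {c, d} × {17, 18, 19} = {(c,17), (c,18), (c,19), (d,17), (d,18), (d,19)}
These 9 distinct sets form the basis B.
Close under arbitrary unions to get τ_{X×Y}; counting gives |τ_{X×Y}| = 14.


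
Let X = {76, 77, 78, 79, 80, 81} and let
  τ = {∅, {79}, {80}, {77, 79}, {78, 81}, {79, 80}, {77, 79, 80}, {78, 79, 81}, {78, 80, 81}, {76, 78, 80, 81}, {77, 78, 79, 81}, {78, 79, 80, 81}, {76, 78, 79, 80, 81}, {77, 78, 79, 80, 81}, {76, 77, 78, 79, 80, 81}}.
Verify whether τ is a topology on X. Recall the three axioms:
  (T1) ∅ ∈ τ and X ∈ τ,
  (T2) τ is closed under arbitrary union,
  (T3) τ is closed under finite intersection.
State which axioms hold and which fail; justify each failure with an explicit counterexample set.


τ IS a topology on X.

Axiom (T1): ∅ ∈ τ? Yes; X ∈ τ? Yes.
Axiom (T2/T3): check pairwise unions and intersections of members of τ.
All pairwise intersections and unions checked — each lies in τ. Therefore τ satisfies (T1), (T2), (T3): it IS a topology on X.


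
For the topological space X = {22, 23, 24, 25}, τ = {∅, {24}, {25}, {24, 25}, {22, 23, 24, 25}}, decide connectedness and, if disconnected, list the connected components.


(X, τ) is connected.

Find clopen sets (U ∈ τ with X ∖ U ∈ τ):
  U = ∅, X ∖ U = {22, 23, 24, 25} — both open, so U is clopen.
  U = {22, 23, 24, 25}, X ∖ U = ∅ — both open, so U is clopen.
Only trivial clopens (∅ and X) exist, so (X, τ) is connected.
Compute connected components by grouping points that agree on all clopens:
  component: {22, 23, 24, 25}


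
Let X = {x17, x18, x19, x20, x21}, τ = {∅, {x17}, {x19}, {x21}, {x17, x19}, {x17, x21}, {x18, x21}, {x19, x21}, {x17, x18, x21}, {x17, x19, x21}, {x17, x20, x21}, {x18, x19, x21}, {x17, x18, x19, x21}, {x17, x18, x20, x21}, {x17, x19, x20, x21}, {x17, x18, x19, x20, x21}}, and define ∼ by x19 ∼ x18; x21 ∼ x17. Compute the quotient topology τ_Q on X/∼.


X/∼ = {[x17=x21], [x18=x19], [x20]}; |τ_Q| = 5.

Equivalence classes: [x17=x21], [x18=x19], [x20].
Quotient map π: X → X/∼ sends x17 ↦ [x17=x21], x18 ↦ [x18=x19], x19 ↦ [x18=x19], x20 ↦ [x20], x21 ↦ [x17=x21].
For each subset V ⊆ X/∼, compute π^{-1}(V) ⊆ X and check whether π^{-1}(V) ∈ τ. V is open in τ_Q iff π^{-1}(V) ∈ τ.
  V = {}: π^{-1}(V) = ∅ ∈ τ ✓.
  V = {[x17=x21]}: π^{-1}(V) = {x17, x21} ∈ τ ✓.
  V = {[x18=x19]}: π^{-1}(V) = {x18, x19} ∉ τ ✗.
  V = {[x17=x21], [x18=x19]}: π^{-1}(V) = {x17, x18, x19, x21} ∈ τ ✓.
  V = {[x20]}: π^{-1}(V) = {x20} ∉ τ ✗.
  V = {[x17=x21], [x20]}: π^{-1}(V) = {x17, x20, x21} ∈ τ ✓.
  V = {[x18=x19], [x20]}: π^{-1}(V) = {x18, x19, x20} ∉ τ ✗.
  V = {[x17=x21], [x18=x19], [x20]}: π^{-1}(V) = {x17, x18, x19, x20, x21} ∈ τ ✓.
Open sets in the quotient: τ_Q = {{}, {[x17=x21]}, {[x17=x21], [x18=x19]}, {[x17=x21], [x20]}, {[x17=x21], [x18=x19], [x20]}} (5 elements).


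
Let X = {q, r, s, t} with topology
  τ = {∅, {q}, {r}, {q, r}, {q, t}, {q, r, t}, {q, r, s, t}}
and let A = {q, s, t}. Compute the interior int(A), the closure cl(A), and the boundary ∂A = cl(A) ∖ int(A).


int(A) = {q, t}, cl(A) = {q, s, t}, ∂A = {s}.

Closed sets in (X, τ) are complements of opens:
  closed(X, τ) = {∅, {s}, {r, s}, {s, t}, {q, s, t}, {r, s, t}, {q, r, s, t}}.
int(A) = ⋃ {U ∈ τ : U ⊆ A}. Opens contained in A: ∅, {q}, {q, t}.
Taking the union of these: int(A) = {q, t}.
cl(A) = ⋂ {C closed : A ⊆ C}. Closed sets containing A: {q, s, t}, {q, r, s, t}.
Intersecting these: cl(A) = {q, s, t}.
∂A = cl(A) ∖ int(A) = {q, s, t} ∖ {q, t} = {s}.


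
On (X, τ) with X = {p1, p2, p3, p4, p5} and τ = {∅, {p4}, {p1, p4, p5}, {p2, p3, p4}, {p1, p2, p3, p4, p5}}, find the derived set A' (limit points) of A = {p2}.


A' = {p3}

For each x ∈ X, list the open sets U ∈ τ with x ∈ U, then check whether U ∩ (A ∖ {x}) ≠ ∅ for every such U.
  x = p1: open {p1, p4, p5} ∋ x has {p1, p4, p5} ∩ (A ∖ {p1}) = ∅, so x is NOT a limit point.
  x = p2: open {p2, p3, p4} ∋ x has {p2, p3, p4} ∩ (A ∖ {p2}) = ∅, so x is NOT a limit point.
  x = p3: opens ∋ x are {p2, p3, p4}, {p1, p2, p3, p4, p5}; each meets A ∖ {p3}, so x IS a limit point.
  x = p4: open {p4} ∋ x has {p4} ∩ (A ∖ {p4}) = ∅, so x is NOT a limit point.
  x = p5: open {p1, p4, p5} ∋ x has {p1, p4, p5} ∩ (A ∖ {p5}) = ∅, so x is NOT a limit point.
Collecting: A' = {p3}.


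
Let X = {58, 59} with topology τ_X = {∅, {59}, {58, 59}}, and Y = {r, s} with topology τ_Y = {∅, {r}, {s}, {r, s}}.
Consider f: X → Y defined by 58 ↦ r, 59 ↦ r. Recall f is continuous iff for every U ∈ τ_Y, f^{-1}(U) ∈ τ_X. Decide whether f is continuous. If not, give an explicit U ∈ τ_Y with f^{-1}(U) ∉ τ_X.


f IS continuous.

Compute f^{-1}(U) for each U ∈ τ_Y:
  U = ∅: f^{-1}(U) = ∅ ∈ τ_X ✓.
  U = {r}: f^{-1}(U) = {58, 59} ∈ τ_X ✓.
  U = {s}: f^{-1}(U) = ∅ ∈ τ_X ✓.
  U = {r, s}: f^{-1}(U) = {58, 59} ∈ τ_X ✓.
Every preimage lies in τ_X, so f IS continuous.
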